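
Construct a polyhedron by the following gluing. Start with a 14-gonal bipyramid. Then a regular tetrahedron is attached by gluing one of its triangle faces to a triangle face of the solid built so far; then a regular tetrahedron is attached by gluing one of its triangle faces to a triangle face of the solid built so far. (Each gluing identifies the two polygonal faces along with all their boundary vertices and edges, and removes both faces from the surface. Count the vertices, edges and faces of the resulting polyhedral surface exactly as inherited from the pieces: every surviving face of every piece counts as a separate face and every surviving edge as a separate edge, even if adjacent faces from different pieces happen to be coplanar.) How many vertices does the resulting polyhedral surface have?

18

A 14-gonal bipyramid: V=16, E=42, F=28.
Attach a regular tetrahedron (V=4, E=6, F=4) along a 3-gon: merge 3 vertices and 3 edges, delete both glued faces → V=17, E=45, F=30.
Attach a regular tetrahedron (V=4, E=6, F=4) along a 3-gon: merge 3 vertices and 3 edges, delete both glued faces → V=18, E=48, F=32.
Check: V − E + F = 18 − 48 + 32 = 2.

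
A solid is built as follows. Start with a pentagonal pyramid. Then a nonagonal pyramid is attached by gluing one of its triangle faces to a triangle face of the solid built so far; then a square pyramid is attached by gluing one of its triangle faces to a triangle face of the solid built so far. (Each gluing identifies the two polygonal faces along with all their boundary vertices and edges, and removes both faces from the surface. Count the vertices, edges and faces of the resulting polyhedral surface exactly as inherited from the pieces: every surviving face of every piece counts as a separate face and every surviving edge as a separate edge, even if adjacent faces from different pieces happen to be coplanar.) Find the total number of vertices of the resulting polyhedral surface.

A pentagonal pyramid: V=6, E=10, F=6.
Attach a nonagonal pyramid (V=10, E=18, F=10) along a 3-gon: merge 3 vertices and 3 edges, delete both glued faces → V=13, E=25, F=14.
Attach a square pyramid (V=5, E=8, F=5) along a 3-gon: merge 3 vertices and 3 edges, delete both glued faces → V=15, E=30, F=17.
Check: V − E + F = 15 − 30 + 17 = 2.

15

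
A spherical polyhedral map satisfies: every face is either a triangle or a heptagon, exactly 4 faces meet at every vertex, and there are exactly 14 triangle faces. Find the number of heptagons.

2

Let x be the number of heptagons; then F = 14 + x.
Edge–face incidences: 2E = 3·14 + 7·x = 42 + 7x.
Every vertex has degree 4, so 4V = 2E.
Euler: V − E + F = 2 ⇒ (2E)/4 − E + (14 + x) = 2.
Multiply by 8: 2·(2E) − 4·(2E) + 8·(14 + x) = 16, i.e. 112 + 8x − 2·(42 + 7x) = 16.
Collecting terms: −6x + 28 = 16, so −6x = −12, so x = 2.
Then 2E = 42 + 7·2 = 56, so E = 28, V = 2E/4 = 14, F = 14 + 2 = 16.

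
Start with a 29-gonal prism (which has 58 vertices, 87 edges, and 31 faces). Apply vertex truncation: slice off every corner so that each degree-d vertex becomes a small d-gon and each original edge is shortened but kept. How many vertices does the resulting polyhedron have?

174

Truncation replaces each original edge-end by a new vertex, so V′ = 2E = 174.
Each original edge survives, and each old vertex of degree d contributes d new edges; summing degrees gives Σd = 2E, so E′ = E + 2E = 3E = 261.
Each original face survives and each original vertex becomes one new face: F′ = F + V = 89.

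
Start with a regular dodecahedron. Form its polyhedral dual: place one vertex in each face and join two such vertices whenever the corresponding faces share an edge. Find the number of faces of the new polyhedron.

20

The base solid has V = 20, E = 30, F = 12.
The dual swaps V and F and preserves E: V′ = F = 12, E′ = E = 30, F′ = V = 20.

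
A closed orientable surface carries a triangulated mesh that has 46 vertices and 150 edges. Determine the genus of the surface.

3

Every face is a triangle and each edge borders two faces, so 3F = 2·150, giving F = 100.
χ = V − E + F = 46 − 150 + 100 = -4.
For a closed orientable surface χ = 2 − 2g, so g = (2 − (-4))/2 = 3.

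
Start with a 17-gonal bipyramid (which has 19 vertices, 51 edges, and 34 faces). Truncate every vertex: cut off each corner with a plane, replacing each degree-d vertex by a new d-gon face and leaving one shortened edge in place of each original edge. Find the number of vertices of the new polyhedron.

102

Truncation replaces each original edge-end by a new vertex, so V′ = 2E = 102.
Each original edge survives, and each old vertex of degree d contributes d new edges; summing degrees gives Σd = 2E, so E′ = E + 2E = 3E = 153.
Each original face survives and each original vertex becomes one new face: F′ = F + V = 53.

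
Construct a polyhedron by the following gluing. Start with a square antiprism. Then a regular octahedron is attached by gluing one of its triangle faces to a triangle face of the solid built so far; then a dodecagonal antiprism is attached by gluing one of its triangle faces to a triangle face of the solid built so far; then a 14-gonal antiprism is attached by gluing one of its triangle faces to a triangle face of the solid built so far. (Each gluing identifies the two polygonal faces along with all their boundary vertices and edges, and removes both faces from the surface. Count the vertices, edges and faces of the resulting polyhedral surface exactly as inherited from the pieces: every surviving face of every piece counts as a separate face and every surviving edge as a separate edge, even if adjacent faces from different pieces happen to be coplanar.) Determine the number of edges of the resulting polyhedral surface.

123

A square antiprism: V=8, E=16, F=10.
Attach a regular octahedron (V=6, E=12, F=8) along a 3-gon: merge 3 vertices and 3 edges, delete both glued faces → V=11, E=25, F=16.
Attach a dodecagonal antiprism (V=24, E=48, F=26) along a 3-gon: merge 3 vertices and 3 edges, delete both glued faces → V=32, E=70, F=40.
Attach a 14-gonal antiprism (V=28, E=56, F=30) along a 3-gon: merge 3 vertices and 3 edges, delete both glued faces → V=57, E=123, F=68.
Check: V − E + F = 57 − 123 + 68 = 2.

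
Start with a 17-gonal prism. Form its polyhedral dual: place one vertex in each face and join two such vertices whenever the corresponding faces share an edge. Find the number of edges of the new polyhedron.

51

The base solid has V = 34, E = 51, F = 19.
The dual swaps V and F and preserves E: V′ = F = 19, E′ = E = 51, F′ = V = 34.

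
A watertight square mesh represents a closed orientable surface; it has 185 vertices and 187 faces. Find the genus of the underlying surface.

2

Every face is a square, so 2E = 4·187 = 748, giving E = 374.
χ = V − E + F = 185 − 374 + 187 = -2.
For a closed orientable surface χ = 2 − 2g, so g = (2 − (-2))/2 = 2.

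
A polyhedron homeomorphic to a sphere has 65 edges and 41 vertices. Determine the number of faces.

26

Here V − E + F = 2.
F = 2 − V + E = 2 − 41 + 65 = 26.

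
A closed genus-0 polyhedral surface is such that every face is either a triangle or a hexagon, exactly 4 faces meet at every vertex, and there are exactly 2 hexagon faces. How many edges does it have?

Let x be the number of triangles; then F = 2 + x.
Edge–face incidences: 2E = 6·2 + 3·x = 12 + 3x.
Every vertex has degree 4, so 4V = 2E.
Euler: V − E + F = 2 ⇒ (2E)/4 − E + (2 + x) = 2.
Multiply by 8: 2·(2E) − 4·(2E) + 8·(2 + x) = 16, i.e. 16 + 8x − 2·(12 + 3x) = 16.
Collecting terms: 2x − 8 = 16, so 2x = 24, so x = 12.
Then 2E = 12 + 3·12 = 48, so E = 24, V = 2E/4 = 12, F = 2 + 12 = 14.

24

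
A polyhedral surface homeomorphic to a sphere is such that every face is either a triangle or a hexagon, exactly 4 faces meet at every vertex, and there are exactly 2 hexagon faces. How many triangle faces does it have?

Let x be the number of triangles; then F = 2 + x.
Edge–face incidences: 2E = 6·2 + 3·x = 12 + 3x.
Every vertex has degree 4, so 4V = 2E.
Euler: V − E + F = 2 ⇒ (2E)/4 − E + (2 + x) = 2.
Multiply by 8: 2·(2E) − 4·(2E) + 8·(2 + x) = 16, i.e. 16 + 8x − 2·(12 + 3x) = 16.
Collecting terms: 2x − 8 = 16, so 2x = 24, so x = 12.
Then 2E = 12 + 3·12 = 48, so E = 24, V = 2E/4 = 12, F = 2 + 12 = 14.

12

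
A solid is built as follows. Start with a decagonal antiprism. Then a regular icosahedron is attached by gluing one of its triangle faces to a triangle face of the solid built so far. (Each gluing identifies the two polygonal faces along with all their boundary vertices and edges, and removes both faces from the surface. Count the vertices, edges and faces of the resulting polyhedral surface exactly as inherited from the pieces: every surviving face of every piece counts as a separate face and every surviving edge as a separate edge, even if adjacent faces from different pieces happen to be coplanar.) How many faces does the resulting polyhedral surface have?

40

A decagonal antiprism: V=20, E=40, F=22.
Attach a regular icosahedron (V=12, E=30, F=20) along a 3-gon: merge 3 vertices and 3 edges, delete both glued faces → V=29, E=67, F=40.
Check: V − E + F = 29 − 67 + 40 = 2.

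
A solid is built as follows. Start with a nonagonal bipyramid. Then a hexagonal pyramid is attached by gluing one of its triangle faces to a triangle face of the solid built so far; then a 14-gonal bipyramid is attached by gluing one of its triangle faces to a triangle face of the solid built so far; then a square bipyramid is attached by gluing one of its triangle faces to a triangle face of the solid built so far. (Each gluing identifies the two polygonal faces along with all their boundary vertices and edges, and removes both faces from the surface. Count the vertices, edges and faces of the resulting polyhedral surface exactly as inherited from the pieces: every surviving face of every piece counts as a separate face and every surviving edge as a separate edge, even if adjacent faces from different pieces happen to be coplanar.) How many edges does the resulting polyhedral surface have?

A nonagonal bipyramid: V=11, E=27, F=18.
Attach a hexagonal pyramid (V=7, E=12, F=7) along a 3-gon: merge 3 vertices and 3 edges, delete both glued faces → V=15, E=36, F=23.
Attach a 14-gonal bipyramid (V=16, E=42, F=28) along a 3-gon: merge 3 vertices and 3 edges, delete both glued faces → V=28, E=75, F=49.
Attach a square bipyramid (V=6, E=12, F=8) along a 3-gon: merge 3 vertices and 3 edges, delete both glued faces → V=31, E=84, F=55.
Check: V − E + F = 31 − 84 + 55 = 2.

84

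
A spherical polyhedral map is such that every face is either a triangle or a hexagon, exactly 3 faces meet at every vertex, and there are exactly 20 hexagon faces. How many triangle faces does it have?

4

Let x be the number of triangles; then F = 20 + x.
Edge–face incidences: 2E = 6·20 + 3·x = 120 + 3x.
Every vertex has degree 3, so 3V = 2E.
Euler: V − E + F = 2 ⇒ (2E)/3 − E + (20 + x) = 2.
Multiply by 6: 2·(2E) − 3·(2E) + 6·(20 + x) = 12, i.e. 120 + 6x − (120 + 3x) = 12.
Collecting terms: 3x = 12, so x = 4.
Then 2E = 120 + 3·4 = 132, so E = 66, V = 2E/3 = 44, F = 20 + 4 = 24.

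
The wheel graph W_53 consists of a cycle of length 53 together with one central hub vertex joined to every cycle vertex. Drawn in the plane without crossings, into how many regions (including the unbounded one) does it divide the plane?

54

W_53 has V = 53 + 1 = 54 vertices and E = 2·53 = 106 edges.
By Euler's formula F = 2 − V + E = 2 − 54 + 106 = 54.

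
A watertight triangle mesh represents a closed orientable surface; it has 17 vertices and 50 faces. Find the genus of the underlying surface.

5

Every face is a triangle, so 2E = 3·50 = 150, giving E = 75.
χ = V − E + F = 17 − 75 + 50 = -8.
For a closed orientable surface χ = 2 − 2g, so g = (2 − (-8))/2 = 5.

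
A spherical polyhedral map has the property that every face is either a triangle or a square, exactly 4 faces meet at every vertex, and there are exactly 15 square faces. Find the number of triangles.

Let x be the number of triangles; then F = 15 + x.
Edge–face incidences: 2E = 4·15 + 3·x = 60 + 3x.
Every vertex has degree 4, so 4V = 2E.
Euler: V − E + F = 2 ⇒ (2E)/4 − E + (15 + x) = 2.
Multiply by 8: 2·(2E) − 4·(2E) + 8·(15 + x) = 16, i.e. 120 + 8x − 2·(60 + 3x) = 16.
Collecting terms: 2x = 16, so x = 8.
Then 2E = 60 + 3·8 = 84, so E = 42, V = 2E/4 = 21, F = 15 + 8 = 23.

8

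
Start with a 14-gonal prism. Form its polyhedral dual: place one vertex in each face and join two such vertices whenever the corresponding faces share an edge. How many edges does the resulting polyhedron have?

The base solid has V = 28, E = 42, F = 16.
The dual swaps V and F and preserves E: V′ = F = 16, E′ = E = 42, F′ = V = 28.

42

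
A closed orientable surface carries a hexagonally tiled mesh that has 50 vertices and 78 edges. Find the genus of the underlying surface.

2

Every face is a hexagon and each edge borders two faces, so 6F = 2·78, giving F = 26.
χ = V − E + F = 50 − 78 + 26 = -2.
For a closed orientable surface χ = 2 − 2g, so g = (2 − (-2))/2 = 2.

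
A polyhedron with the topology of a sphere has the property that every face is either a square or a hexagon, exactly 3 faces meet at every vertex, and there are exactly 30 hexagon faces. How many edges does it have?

102

Let x be the number of squares; then F = 30 + x.
Edge–face incidences: 2E = 6·30 + 4·x = 180 + 4x.
Every vertex has degree 3, so 3V = 2E.
Euler: V − E + F = 2 ⇒ (2E)/3 − E + (30 + x) = 2.
Multiply by 6: 2·(2E) − 3·(2E) + 6·(30 + x) = 12, i.e. 180 + 6x − (180 + 4x) = 12.
Collecting terms: 2x = 12, so x = 6.
Then 2E = 180 + 4·6 = 204, so E = 102, V = 2E/3 = 68, F = 30 + 6 = 36.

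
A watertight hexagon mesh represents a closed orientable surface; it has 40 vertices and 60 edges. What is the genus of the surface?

Every face is a hexagon and each edge borders two faces, so 6F = 2·60, giving F = 20.
χ = V − E + F = 40 − 60 + 20 = 0.
For a closed orientable surface χ = 2 − 2g, so g = (2 − (0))/2 = 1.

1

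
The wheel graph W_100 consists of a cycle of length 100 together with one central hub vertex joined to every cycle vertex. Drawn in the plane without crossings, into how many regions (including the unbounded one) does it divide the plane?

W_100 has V = 100 + 1 = 101 vertices and E = 2·100 = 200 edges.
By Euler's formula F = 2 − V + E = 2 − 101 + 200 = 101.

101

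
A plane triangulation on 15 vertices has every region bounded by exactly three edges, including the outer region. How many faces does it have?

In a plane triangulation 3F = 2E and V − E + F = 2, so F = 2V − 4 = 2·15 − 4 = 26.

26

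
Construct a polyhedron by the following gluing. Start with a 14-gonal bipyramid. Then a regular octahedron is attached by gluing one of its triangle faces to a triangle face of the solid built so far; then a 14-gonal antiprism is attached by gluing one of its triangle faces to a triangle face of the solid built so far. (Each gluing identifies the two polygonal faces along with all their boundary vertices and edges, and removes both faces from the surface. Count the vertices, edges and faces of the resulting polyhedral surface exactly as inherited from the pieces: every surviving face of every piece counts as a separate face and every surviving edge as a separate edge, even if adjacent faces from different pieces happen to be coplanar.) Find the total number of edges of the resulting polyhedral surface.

A 14-gonal bipyramid: V=16, E=42, F=28.
Attach a regular octahedron (V=6, E=12, F=8) along a 3-gon: merge 3 vertices and 3 edges, delete both glued faces → V=19, E=51, F=34.
Attach a 14-gonal antiprism (V=28, E=56, F=30) along a 3-gon: merge 3 vertices and 3 edges, delete both glued faces → V=44, E=104, F=62.
Check: V − E + F = 44 − 104 + 62 = 2.

104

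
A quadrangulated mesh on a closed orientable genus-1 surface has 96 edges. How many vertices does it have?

48

χ = 2 − 2·1 = 0, and every face is a square so 4F = 2E.
F = 2E/4 = 48. Then V = 0 + E − F = 0 + 96 − 48 = 48.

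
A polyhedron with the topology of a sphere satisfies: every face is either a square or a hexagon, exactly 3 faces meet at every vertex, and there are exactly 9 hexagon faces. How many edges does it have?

39

Let x be the number of squares; then F = 9 + x.
Edge–face incidences: 2E = 6·9 + 4·x = 54 + 4x.
Every vertex has degree 3, so 3V = 2E.
Euler: V − E + F = 2 ⇒ (2E)/3 − E + (9 + x) = 2.
Multiply by 6: 2·(2E) − 3·(2E) + 6·(9 + x) = 12, i.e. 54 + 6x − (54 + 4x) = 12.
Collecting terms: 2x = 12, so x = 6.
Then 2E = 54 + 4·6 = 78, so E = 39, V = 2E/3 = 26, F = 9 + 6 = 15.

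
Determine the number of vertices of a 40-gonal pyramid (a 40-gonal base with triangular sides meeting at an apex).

41

A pyramid on an n-gon base has one n-gon and n triangles: V = 40 + 1 = 41, E = 2·40 = 80, F = 40 + 1 = 41.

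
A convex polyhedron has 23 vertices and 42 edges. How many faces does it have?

Here V − E + F = 2.
F = 2 − V + E = 2 − 23 + 42 = 21.

21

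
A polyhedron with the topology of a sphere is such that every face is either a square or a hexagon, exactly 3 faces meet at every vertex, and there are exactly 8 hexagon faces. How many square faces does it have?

6

Let x be the number of squares; then F = 8 + x.
Edge–face incidences: 2E = 6·8 + 4·x = 48 + 4x.
Every vertex has degree 3, so 3V = 2E.
Euler: V − E + F = 2 ⇒ (2E)/3 − E + (8 + x) = 2.
Multiply by 6: 2·(2E) − 3·(2E) + 6·(8 + x) = 12, i.e. 48 + 6x − (48 + 4x) = 12.
Collecting terms: 2x = 12, so x = 6.
Then 2E = 48 + 4·6 = 72, so E = 36, V = 2E/3 = 24, F = 8 + 6 = 14.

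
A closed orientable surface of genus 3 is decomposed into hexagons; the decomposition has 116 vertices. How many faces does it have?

χ = 2 − 2·3 = -4, and every face is a hexagon so 6F = 2E.
V − E + F = -4 with E = 6F/2 gives 116 − (6/2 − 1)·F = -4, so F = 60 and E = 180.

60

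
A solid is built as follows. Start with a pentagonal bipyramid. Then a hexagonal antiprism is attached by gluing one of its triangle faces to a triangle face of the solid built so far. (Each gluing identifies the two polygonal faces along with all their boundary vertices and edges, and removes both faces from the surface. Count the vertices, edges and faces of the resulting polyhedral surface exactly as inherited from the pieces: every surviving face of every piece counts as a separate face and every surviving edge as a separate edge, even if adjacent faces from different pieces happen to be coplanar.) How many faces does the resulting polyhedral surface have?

22

A pentagonal bipyramid: V=7, E=15, F=10.
Attach a hexagonal antiprism (V=12, E=24, F=14) along a 3-gon: merge 3 vertices and 3 edges, delete both glued faces → V=16, E=36, F=22.
Check: V − E + F = 16 − 36 + 22 = 2.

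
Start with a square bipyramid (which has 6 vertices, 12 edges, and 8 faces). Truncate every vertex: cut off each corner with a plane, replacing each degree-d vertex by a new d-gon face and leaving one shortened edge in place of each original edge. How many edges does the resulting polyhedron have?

36

Truncation replaces each original edge-end by a new vertex, so V′ = 2E = 24.
Each original edge survives, and each old vertex of degree d contributes d new edges; summing degrees gives Σd = 2E, so E′ = E + 2E = 3E = 36.
Each original face survives and each original vertex becomes one new face: F′ = F + V = 14.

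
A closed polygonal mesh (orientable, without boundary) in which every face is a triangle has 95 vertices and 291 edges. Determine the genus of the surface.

Every face is a triangle and each edge borders two faces, so 3F = 2·291, giving F = 194.
χ = V − E + F = 95 − 291 + 194 = -2.
For a closed orientable surface χ = 2 − 2g, so g = (2 − (-2))/2 = 2.

2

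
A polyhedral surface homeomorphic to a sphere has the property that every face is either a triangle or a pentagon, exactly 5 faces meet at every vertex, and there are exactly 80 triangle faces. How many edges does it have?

Let x be the number of pentagons; then F = 80 + x.
Edge–face incidences: 2E = 3·80 + 5·x = 240 + 5x.
Every vertex has degree 5, so 5V = 2E.
Euler: V − E + F = 2 ⇒ (2E)/5 − E + (80 + x) = 2.
Multiply by 10: 2·(2E) − 5·(2E) + 10·(80 + x) = 20, i.e. 800 + 10x − 3·(240 + 5x) = 20.
Collecting terms: −5x + 80 = 20, so −5x = −60, so x = 12.
Then 2E = 240 + 5·12 = 300, so E = 150, V = 2E/5 = 60, F = 80 + 12 = 92.

150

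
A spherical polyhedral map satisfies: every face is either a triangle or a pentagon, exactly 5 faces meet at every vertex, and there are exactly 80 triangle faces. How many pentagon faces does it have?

12

Let x be the number of pentagons; then F = 80 + x.
Edge–face incidences: 2E = 3·80 + 5·x = 240 + 5x.
Every vertex has degree 5, so 5V = 2E.
Euler: V − E + F = 2 ⇒ (2E)/5 − E + (80 + x) = 2.
Multiply by 10: 2·(2E) − 5·(2E) + 10·(80 + x) = 20, i.e. 800 + 10x − 3·(240 + 5x) = 20.
Collecting terms: −5x + 80 = 20, so −5x = −60, so x = 12.
Then 2E = 240 + 5·12 = 300, so E = 150, V = 2E/5 = 60, F = 80 + 12 = 92.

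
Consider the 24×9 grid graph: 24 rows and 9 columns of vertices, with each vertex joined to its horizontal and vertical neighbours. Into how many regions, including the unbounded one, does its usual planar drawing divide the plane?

The grid has V = 24·9 = 216 vertices and E = 24·8 + 9·23 = 399 edges.
F = 2 − V + E = 2 − 216 + 399 = 185.

185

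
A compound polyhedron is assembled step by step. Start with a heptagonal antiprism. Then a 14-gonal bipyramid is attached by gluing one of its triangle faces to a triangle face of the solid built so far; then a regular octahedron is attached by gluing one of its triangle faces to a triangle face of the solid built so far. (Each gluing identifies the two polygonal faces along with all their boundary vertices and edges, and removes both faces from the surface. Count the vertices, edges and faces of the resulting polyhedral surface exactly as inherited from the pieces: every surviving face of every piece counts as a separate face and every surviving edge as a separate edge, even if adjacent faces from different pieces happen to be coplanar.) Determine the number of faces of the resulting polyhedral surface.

48

A heptagonal antiprism: V=14, E=28, F=16.
Attach a 14-gonal bipyramid (V=16, E=42, F=28) along a 3-gon: merge 3 vertices and 3 edges, delete both glued faces → V=27, E=67, F=42.
Attach a regular octahedron (V=6, E=12, F=8) along a 3-gon: merge 3 vertices and 3 edges, delete both glued faces → V=30, E=76, F=48.
Check: V − E + F = 30 − 76 + 48 = 2.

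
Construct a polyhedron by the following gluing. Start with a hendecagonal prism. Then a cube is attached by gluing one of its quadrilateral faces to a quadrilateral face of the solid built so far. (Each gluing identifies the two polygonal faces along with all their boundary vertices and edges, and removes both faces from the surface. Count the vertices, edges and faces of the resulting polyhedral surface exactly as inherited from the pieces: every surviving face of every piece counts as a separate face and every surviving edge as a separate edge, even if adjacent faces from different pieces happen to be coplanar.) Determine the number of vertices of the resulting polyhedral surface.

26

A hendecagonal prism: V=22, E=33, F=13.
Attach a cube (V=8, E=12, F=6) along a 4-gon: merge 4 vertices and 4 edges, delete both glued faces → V=26, E=41, F=17.
Check: V − E + F = 26 − 41 + 17 = 2.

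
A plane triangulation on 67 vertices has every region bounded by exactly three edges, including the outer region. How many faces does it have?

In a plane triangulation 3F = 2E and V − E + F = 2, so F = 2V − 4 = 2·67 − 4 = 130.

130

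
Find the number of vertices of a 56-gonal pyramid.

57

A pyramid on an n-gon base has one n-gon and n triangles: V = 56 + 1 = 57, E = 2·56 = 112, F = 56 + 1 = 57.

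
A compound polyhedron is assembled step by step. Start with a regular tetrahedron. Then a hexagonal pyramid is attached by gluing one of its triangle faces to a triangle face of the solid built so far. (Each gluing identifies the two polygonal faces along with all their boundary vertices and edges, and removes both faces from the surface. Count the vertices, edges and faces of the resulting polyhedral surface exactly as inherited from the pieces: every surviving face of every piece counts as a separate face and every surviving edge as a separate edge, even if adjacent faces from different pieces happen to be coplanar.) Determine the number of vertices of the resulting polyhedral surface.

8

A regular tetrahedron: V=4, E=6, F=4.
Attach a hexagonal pyramid (V=7, E=12, F=7) along a 3-gon: merge 3 vertices and 3 edges, delete both glued faces → V=8, E=15, F=9.
Check: V − E + F = 8 − 15 + 9 = 2.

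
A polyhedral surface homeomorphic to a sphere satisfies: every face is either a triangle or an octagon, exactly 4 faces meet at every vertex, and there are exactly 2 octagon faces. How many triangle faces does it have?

Let x be the number of triangles; then F = 2 + x.
Edge–face incidences: 2E = 8·2 + 3·x = 16 + 3x.
Every vertex has degree 4, so 4V = 2E.
Euler: V − E + F = 2 ⇒ (2E)/4 − E + (2 + x) = 2.
Multiply by 8: 2·(2E) − 4·(2E) + 8·(2 + x) = 16, i.e. 16 + 8x − 2·(16 + 3x) = 16.
Collecting terms: 2x − 16 = 16, so 2x = 32, so x = 16.
Then 2E = 16 + 3·16 = 64, so E = 32, V = 2E/4 = 16, F = 2 + 16 = 18.

16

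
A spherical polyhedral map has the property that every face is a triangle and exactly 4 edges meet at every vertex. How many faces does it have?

Each face has 3 edges and each edge borders two faces, so 2E = 3F.
Each vertex has degree 4, so 4V = 2E and hence V = 3F/4.
Euler: V − E + F = 2 ⇒ (3F/4) − (3F/2) + F = 2.
Multiply by 8: (6 − 12 + 8)F = 16, i.e. 2F = 16.
So F = 8, E = 3·8/2 = 12, V = 3·8/4 = 6.

8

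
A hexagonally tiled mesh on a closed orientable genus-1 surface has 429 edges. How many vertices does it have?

χ = 2 − 2·1 = 0, and every face is a hexagon so 6F = 2E.
F = 2E/6 = 143. Then V = 0 + E − F = 0 + 429 − 143 = 286.

286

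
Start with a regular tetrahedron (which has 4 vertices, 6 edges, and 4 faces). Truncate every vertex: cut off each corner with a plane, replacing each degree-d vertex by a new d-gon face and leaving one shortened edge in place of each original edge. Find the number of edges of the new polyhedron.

Truncation replaces each original edge-end by a new vertex, so V′ = 2E = 12.
Each original edge survives, and each old vertex of degree d contributes d new edges; summing degrees gives Σd = 2E, so E′ = E + 2E = 3E = 18.
Each original face survives and each original vertex becomes one new face: F′ = F + V = 8.

18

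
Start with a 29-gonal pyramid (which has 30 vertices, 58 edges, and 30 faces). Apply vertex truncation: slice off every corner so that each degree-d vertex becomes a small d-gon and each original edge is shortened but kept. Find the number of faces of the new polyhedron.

Truncation replaces each original edge-end by a new vertex, so V′ = 2E = 116.
Each original edge survives, and each old vertex of degree d contributes d new edges; summing degrees gives Σd = 2E, so E′ = E + 2E = 3E = 174.
Each original face survives and each original vertex becomes one new face: F′ = F + V = 60.

60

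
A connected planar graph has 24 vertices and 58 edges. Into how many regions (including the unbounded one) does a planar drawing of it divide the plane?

Euler's formula for a connected plane graph: V − E + F = 2, so F = 2 − 24 + 58 = 36.

36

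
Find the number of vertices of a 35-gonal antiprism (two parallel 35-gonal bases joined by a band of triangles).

70

An antiprism on an n-gon has two n-gon caps and 2n triangles: V = 2·35 = 70, E = 4·35 = 140, F = 2·35 + 2 = 72.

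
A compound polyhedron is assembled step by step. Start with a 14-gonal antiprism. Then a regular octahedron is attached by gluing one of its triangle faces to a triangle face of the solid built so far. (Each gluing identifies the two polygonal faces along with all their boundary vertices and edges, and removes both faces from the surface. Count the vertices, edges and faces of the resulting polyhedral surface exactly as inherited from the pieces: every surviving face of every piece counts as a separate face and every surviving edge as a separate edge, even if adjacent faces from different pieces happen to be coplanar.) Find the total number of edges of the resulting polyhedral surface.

A 14-gonal antiprism: V=28, E=56, F=30.
Attach a regular octahedron (V=6, E=12, F=8) along a 3-gon: merge 3 vertices and 3 edges, delete both glued faces → V=31, E=65, F=36.
Check: V − E + F = 31 − 65 + 36 = 2.

65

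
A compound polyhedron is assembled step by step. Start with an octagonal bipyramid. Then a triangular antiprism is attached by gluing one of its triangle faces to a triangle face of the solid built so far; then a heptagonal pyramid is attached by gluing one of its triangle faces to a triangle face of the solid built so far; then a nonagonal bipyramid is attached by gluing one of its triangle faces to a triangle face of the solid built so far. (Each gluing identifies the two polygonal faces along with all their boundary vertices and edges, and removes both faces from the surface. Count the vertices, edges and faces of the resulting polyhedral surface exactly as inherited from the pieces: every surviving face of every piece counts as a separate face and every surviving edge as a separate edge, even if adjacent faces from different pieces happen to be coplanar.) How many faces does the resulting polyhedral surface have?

An octagonal bipyramid: V=10, E=24, F=16.
Attach a triangular antiprism (V=6, E=12, F=8) along a 3-gon: merge 3 vertices and 3 edges, delete both glued faces → V=13, E=33, F=22.
Attach a heptagonal pyramid (V=8, E=14, F=8) along a 3-gon: merge 3 vertices and 3 edges, delete both glued faces → V=18, E=44, F=28.
Attach a nonagonal bipyramid (V=11, E=27, F=18) along a 3-gon: merge 3 vertices and 3 edges, delete both glued faces → V=26, E=68, F=44.
Check: V − E + F = 26 − 68 + 44 = 2.

44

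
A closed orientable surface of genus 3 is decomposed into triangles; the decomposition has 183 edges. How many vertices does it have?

χ = 2 − 2·3 = -4, and every face is a triangle so 3F = 2E.
F = 2E/3 = 122. Then V = -4 + E − F = -4 + 183 − 122 = 57.

57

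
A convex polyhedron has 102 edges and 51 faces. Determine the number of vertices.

Here V − E + F = 2.
V = 2 + E − F = 2 + 102 − 51 = 53.

53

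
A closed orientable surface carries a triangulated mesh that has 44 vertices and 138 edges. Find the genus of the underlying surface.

Every face is a triangle and each edge borders two faces, so 3F = 2·138, giving F = 92.
χ = V − E + F = 44 − 138 + 92 = -2.
For a closed orientable surface χ = 2 − 2g, so g = (2 − (-2))/2 = 2.

2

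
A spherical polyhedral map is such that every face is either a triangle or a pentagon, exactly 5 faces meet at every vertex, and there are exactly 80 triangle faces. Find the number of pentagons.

Let x be the number of pentagons; then F = 80 + x.
Edge–face incidences: 2E = 3·80 + 5·x = 240 + 5x.
Every vertex has degree 5, so 5V = 2E.
Euler: V − E + F = 2 ⇒ (2E)/5 − E + (80 + x) = 2.
Multiply by 10: 2·(2E) − 5·(2E) + 10·(80 + x) = 20, i.e. 800 + 10x − 3·(240 + 5x) = 20.
Collecting terms: −5x + 80 = 20, so −5x = −60, so x = 12.
Then 2E = 240 + 5·12 = 300, so E = 150, V = 2E/5 = 60, F = 80 + 12 = 92.

12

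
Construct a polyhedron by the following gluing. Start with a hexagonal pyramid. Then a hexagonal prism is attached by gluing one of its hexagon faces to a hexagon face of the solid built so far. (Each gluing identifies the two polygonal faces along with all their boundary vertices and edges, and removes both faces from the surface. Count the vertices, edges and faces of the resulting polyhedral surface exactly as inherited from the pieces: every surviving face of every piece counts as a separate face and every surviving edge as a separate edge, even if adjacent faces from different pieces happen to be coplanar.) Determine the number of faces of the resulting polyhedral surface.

13

A hexagonal pyramid: V=7, E=12, F=7.
Attach a hexagonal prism (V=12, E=18, F=8) along a 6-gon: merge 6 vertices and 6 edges, delete both glued faces → V=13, E=24, F=13.
Check: V − E + F = 13 − 24 + 13 = 2.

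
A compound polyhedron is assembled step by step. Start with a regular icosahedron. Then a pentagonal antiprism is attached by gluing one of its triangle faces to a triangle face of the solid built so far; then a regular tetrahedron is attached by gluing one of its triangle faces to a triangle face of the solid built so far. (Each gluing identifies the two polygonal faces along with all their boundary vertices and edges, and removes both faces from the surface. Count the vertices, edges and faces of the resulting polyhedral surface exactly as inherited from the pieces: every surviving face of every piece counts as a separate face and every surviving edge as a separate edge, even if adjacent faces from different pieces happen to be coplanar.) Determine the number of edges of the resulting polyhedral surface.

A regular icosahedron: V=12, E=30, F=20.
Attach a pentagonal antiprism (V=10, E=20, F=12) along a 3-gon: merge 3 vertices and 3 edges, delete both glued faces → V=19, E=47, F=30.
Attach a regular tetrahedron (V=4, E=6, F=4) along a 3-gon: merge 3 vertices and 3 edges, delete both glued faces → V=20, E=50, F=32.
Check: V − E + F = 20 − 50 + 32 = 2.

50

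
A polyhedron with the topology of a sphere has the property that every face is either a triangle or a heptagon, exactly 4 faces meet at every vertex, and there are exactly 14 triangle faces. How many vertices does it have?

14

Let x be the number of heptagons; then F = 14 + x.
Edge–face incidences: 2E = 3·14 + 7·x = 42 + 7x.
Every vertex has degree 4, so 4V = 2E.
Euler: V − E + F = 2 ⇒ (2E)/4 − E + (14 + x) = 2.
Multiply by 8: 2·(2E) − 4·(2E) + 8·(14 + x) = 16, i.e. 112 + 8x − 2·(42 + 7x) = 16.
Collecting terms: −6x + 28 = 16, so −6x = −12, so x = 2.
Then 2E = 42 + 7·2 = 56, so E = 28, V = 2E/4 = 14, F = 14 + 2 = 16.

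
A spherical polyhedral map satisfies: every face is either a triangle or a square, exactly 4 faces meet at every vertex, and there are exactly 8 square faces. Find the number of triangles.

Let x be the number of triangles; then F = 8 + x.
Edge–face incidences: 2E = 4·8 + 3·x = 32 + 3x.
Every vertex has degree 4, so 4V = 2E.
Euler: V − E + F = 2 ⇒ (2E)/4 − E + (8 + x) = 2.
Multiply by 8: 2·(2E) − 4·(2E) + 8·(8 + x) = 16, i.e. 64 + 8x − 2·(32 + 3x) = 16.
Collecting terms: 2x = 16, so x = 8.
Then 2E = 32 + 3·8 = 56, so E = 28, V = 2E/4 = 14, F = 8 + 8 = 16.

8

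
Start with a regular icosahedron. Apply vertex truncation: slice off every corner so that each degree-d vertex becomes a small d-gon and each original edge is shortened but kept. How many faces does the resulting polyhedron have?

The base solid has V = 12, E = 30, F = 20.
Truncation replaces each original edge-end by a new vertex, so V′ = 2E = 60.
Each original edge survives, and each old vertex of degree d contributes d new edges; summing degrees gives Σd = 2E, so E′ = E + 2E = 3E = 90.
Each original face survives and each original vertex becomes one new face: F′ = F + V = 32.

32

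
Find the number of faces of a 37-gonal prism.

A prism on an n-gon has two n-gon bases and n rectangular sides: V = 2·37 = 74, E = 3·37 = 111, F = 37 + 2 = 39.
Check: V − E + F = 74 − 111 + 39 = 2.

39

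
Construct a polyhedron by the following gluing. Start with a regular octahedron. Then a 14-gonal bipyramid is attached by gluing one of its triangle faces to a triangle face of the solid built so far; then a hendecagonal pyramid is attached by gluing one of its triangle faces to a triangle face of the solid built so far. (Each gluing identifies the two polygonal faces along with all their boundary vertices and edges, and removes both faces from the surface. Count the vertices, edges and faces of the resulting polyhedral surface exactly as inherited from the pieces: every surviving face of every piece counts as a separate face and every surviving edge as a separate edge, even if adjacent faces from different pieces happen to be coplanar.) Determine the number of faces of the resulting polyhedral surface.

44

A regular octahedron: V=6, E=12, F=8.
Attach a 14-gonal bipyramid (V=16, E=42, F=28) along a 3-gon: merge 3 vertices and 3 edges, delete both glued faces → V=19, E=51, F=34.
Attach a hendecagonal pyramid (V=12, E=22, F=12) along a 3-gon: merge 3 vertices and 3 edges, delete both glued faces → V=28, E=70, F=44.
Check: V − E + F = 28 − 70 + 44 = 2.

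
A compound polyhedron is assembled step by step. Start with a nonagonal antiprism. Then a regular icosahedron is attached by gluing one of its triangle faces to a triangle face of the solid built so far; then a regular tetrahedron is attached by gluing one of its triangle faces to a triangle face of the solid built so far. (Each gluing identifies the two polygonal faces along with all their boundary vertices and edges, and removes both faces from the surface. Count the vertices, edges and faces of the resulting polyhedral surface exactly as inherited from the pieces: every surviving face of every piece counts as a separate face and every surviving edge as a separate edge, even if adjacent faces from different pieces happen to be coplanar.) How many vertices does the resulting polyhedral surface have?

A nonagonal antiprism: V=18, E=36, F=20.
Attach a regular icosahedron (V=12, E=30, F=20) along a 3-gon: merge 3 vertices and 3 edges, delete both glued faces → V=27, E=63, F=38.
Attach a regular tetrahedron (V=4, E=6, F=4) along a 3-gon: merge 3 vertices and 3 edges, delete both glued faces → V=28, E=66, F=40.
Check: V − E + F = 28 − 66 + 40 = 2.

28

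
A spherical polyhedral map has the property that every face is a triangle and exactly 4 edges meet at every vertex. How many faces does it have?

Each face has 3 edges and each edge borders two faces, so 2E = 3F.
Each vertex has degree 4, so 4V = 2E and hence V = 3F/4.
Euler: V − E + F = 2 ⇒ (3F/4) − (3F/2) + F = 2.
Multiply by 8: (6 − 12 + 8)F = 16, i.e. 2F = 16.
So F = 8, E = 3·8/2 = 12, V = 3·8/4 = 6.

8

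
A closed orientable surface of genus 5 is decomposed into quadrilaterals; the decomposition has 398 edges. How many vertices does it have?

χ = 2 − 2·5 = -8, and every face is a square so 4F = 2E.
F = 2E/4 = 199. Then V = -8 + E − F = -8 + 398 − 199 = 191.

191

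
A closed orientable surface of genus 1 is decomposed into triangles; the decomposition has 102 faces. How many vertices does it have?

χ = 2 − 2·1 = 0, and every face is a triangle so 3F = 2E.
E = 3·102/2 = 153. Then V = 0 + E − F = 0 + 153 − 102 = 51.

51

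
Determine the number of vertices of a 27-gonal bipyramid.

A bipyramid over an n-gon has 2n triangular faces and n + 2 vertices: V = 27 + 2 = 29, E = 3·27 = 81, F = 2·27 = 54.

29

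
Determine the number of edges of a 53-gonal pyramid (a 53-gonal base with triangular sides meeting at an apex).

106

A pyramid on an n-gon base has one n-gon and n triangles: V = 53 + 1 = 54, E = 2·53 = 106, F = 53 + 1 = 54.
Check: V − E + F = 54 − 106 + 54 = 2.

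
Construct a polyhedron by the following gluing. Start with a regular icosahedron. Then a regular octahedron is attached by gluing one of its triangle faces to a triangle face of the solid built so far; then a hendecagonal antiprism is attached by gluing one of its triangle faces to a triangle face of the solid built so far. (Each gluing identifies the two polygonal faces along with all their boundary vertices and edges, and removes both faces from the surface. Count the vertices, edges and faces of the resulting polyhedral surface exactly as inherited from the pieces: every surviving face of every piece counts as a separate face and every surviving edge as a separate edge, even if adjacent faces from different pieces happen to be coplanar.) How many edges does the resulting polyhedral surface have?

80

A regular icosahedron: V=12, E=30, F=20.
Attach a regular octahedron (V=6, E=12, F=8) along a 3-gon: merge 3 vertices and 3 edges, delete both glued faces → V=15, E=39, F=26.
Attach a hendecagonal antiprism (V=22, E=44, F=24) along a 3-gon: merge 3 vertices and 3 edges, delete both glued faces → V=34, E=80, F=48.
Check: V − E + F = 34 − 80 + 48 = 2.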